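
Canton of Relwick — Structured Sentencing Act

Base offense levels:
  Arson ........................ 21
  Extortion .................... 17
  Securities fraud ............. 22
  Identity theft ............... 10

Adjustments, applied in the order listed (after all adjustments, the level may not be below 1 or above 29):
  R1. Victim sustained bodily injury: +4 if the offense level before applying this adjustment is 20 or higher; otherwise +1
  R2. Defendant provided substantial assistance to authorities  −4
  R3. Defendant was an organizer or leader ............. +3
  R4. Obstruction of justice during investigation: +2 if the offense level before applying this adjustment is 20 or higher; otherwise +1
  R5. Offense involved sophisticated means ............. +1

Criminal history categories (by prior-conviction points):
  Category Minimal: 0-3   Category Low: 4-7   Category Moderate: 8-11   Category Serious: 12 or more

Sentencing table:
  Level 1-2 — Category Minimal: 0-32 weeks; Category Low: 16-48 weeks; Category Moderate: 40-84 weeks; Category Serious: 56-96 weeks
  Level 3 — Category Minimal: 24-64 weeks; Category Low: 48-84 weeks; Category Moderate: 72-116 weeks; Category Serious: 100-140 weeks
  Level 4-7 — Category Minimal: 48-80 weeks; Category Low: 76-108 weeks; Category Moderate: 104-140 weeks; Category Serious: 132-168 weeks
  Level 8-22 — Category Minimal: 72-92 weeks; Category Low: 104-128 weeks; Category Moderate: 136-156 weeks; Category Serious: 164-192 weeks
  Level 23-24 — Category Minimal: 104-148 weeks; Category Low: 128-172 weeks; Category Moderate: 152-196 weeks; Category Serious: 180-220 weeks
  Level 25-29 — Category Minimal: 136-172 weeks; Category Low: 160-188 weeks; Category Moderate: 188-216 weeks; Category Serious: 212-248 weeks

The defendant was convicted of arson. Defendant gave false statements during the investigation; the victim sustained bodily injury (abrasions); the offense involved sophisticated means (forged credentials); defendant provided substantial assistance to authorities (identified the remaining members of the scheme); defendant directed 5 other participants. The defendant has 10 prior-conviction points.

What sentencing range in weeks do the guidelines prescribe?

Base offense level for arson: 21.
R1 applies (level before this adjustment is 21 ≥ 20, so +4): 21 + 4 = 25.
R2 applies: 25 − 4 = 21.
R3 applies: 21 + 3 = 24.
R4 applies (level before this adjustment is 24 ≥ 20, so +2): 24 + 2 = 26.
R5 applies: 26 + 1 = 27.
Final offense level: 27.
Criminal history: 10 prior points → Category Moderate (8-11).
Level 27 falls in the 25-29 band.
Grid: Level 25-29 × Category Moderate = 188-216 weeks.

188-216 weeks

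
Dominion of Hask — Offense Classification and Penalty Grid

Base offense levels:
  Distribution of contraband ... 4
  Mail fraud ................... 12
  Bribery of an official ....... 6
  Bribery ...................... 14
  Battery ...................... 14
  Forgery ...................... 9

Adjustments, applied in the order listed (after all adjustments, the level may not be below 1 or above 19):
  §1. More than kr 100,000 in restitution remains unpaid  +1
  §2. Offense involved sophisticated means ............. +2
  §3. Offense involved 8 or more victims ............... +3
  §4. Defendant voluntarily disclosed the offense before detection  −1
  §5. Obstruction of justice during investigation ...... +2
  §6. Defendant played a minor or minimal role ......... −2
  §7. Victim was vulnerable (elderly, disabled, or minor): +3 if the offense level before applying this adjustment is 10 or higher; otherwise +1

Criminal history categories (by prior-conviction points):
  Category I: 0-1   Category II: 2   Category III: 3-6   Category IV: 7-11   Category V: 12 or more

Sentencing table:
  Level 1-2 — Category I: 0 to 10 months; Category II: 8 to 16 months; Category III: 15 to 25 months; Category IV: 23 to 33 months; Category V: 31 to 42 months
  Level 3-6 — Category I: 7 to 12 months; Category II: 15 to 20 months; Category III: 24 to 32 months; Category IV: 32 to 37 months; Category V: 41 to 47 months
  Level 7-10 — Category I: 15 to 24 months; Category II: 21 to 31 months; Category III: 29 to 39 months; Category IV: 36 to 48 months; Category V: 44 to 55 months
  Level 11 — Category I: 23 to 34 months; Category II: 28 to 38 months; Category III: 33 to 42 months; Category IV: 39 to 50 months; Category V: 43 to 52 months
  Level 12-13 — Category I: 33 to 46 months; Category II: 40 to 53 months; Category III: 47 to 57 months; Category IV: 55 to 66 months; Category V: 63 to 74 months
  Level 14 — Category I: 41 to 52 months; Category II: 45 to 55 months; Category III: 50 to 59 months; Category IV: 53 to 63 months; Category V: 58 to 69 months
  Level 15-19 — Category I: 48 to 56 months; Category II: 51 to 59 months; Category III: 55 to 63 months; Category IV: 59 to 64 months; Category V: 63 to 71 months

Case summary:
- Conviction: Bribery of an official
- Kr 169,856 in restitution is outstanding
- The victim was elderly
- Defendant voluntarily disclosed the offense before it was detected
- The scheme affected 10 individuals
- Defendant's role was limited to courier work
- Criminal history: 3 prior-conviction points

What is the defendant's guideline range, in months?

Base offense level for bribery of an official: 6.
§1 applies: 6 + 1 = 7.
§3 applies: 7 + 3 = 10.
§4 applies: 10 − 1 = 9.
§6 applies: 9 − 2 = 7.
§7 applies (level before this adjustment is 7 < 10, so +1): 7 + 1 = 8.
Final offense level: 8.
Criminal history: 3 prior points → Category III (3-6).
Level 8 falls in the 7-10 band.
Grid: Level 7-10 × Category III = 29-39 months.

29-39 months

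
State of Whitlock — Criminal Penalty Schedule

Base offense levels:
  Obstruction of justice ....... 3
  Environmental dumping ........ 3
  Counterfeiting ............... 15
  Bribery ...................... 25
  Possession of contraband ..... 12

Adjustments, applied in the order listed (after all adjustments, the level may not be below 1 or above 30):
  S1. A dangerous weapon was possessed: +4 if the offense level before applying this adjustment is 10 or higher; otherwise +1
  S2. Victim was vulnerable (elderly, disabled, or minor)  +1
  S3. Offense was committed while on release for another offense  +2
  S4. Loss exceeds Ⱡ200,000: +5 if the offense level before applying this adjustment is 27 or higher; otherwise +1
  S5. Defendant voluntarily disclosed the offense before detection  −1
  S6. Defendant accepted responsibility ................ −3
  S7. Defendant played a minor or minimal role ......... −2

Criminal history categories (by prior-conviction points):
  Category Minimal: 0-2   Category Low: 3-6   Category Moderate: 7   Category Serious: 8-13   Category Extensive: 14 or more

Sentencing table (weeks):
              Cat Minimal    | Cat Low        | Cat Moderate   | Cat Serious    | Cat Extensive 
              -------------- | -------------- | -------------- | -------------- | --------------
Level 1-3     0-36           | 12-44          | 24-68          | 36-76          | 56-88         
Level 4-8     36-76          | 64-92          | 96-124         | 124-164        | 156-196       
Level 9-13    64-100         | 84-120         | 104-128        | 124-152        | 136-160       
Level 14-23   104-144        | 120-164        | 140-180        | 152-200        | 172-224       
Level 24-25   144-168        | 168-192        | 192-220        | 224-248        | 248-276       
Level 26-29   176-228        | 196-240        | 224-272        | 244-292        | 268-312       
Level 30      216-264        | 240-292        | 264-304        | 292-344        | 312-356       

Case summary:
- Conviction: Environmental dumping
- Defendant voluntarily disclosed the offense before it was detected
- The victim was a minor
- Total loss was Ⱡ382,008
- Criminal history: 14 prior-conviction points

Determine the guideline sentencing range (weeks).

Base offense level for environmental dumping: 3.
S1 does not apply.
S2 applies: 3 + 1 = 4.
S4 applies (level before this adjustment is 4 < 27, so +1): 4 + 1 = 5.
S5 applies: 5 − 1 = 4.
S6 does not apply.
S7 does not apply.
Final offense level: 4.
Criminal history: 14 prior points → Category Extensive (14+).
Level 4 falls in the 4-8 band.
Grid: Level 4-8 × Category Extensive = 156-196 weeks.

156-196 weeks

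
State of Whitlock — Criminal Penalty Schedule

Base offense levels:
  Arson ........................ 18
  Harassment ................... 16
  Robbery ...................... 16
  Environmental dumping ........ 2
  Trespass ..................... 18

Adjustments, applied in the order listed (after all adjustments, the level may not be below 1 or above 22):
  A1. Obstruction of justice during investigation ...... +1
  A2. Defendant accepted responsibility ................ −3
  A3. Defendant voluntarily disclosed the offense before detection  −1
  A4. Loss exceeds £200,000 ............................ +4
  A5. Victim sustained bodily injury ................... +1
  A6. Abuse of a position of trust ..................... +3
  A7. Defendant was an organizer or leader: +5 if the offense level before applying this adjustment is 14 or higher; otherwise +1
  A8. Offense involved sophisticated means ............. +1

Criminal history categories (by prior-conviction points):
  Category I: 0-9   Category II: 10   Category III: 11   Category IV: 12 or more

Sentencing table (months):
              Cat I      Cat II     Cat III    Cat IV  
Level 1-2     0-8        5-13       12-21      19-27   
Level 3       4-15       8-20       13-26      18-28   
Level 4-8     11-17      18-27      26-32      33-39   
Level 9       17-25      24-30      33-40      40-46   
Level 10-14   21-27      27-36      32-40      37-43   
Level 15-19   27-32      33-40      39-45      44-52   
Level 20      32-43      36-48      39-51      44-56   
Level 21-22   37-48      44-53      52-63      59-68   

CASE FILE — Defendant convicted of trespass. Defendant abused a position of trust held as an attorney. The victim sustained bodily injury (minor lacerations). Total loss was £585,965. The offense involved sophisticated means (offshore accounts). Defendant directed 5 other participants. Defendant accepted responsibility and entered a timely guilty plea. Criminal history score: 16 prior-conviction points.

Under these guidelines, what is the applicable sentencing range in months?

Base offense level for trespass: 18.
A2 applies: 18 − 3 = 15.
A3 does not apply.
A4 applies: 15 + 4 = 19.
A5 applies: 19 + 1 = 20.
A6 applies: 20 + 3 = 23.
A7 applies (level before this adjustment is 23 ≥ 14, so +5): 23 + 5 = 28.
A8 applies: 28 + 1 = 29.
Level 29 exceeds the maximum of 22; capped at 22.
Final offense level: 22.
Criminal history: 16 prior points → Category IV (12+).
Level 22 falls in the 21-22 band.
Grid: Level 21-22 × Category IV = 59-68 months.

59-68 months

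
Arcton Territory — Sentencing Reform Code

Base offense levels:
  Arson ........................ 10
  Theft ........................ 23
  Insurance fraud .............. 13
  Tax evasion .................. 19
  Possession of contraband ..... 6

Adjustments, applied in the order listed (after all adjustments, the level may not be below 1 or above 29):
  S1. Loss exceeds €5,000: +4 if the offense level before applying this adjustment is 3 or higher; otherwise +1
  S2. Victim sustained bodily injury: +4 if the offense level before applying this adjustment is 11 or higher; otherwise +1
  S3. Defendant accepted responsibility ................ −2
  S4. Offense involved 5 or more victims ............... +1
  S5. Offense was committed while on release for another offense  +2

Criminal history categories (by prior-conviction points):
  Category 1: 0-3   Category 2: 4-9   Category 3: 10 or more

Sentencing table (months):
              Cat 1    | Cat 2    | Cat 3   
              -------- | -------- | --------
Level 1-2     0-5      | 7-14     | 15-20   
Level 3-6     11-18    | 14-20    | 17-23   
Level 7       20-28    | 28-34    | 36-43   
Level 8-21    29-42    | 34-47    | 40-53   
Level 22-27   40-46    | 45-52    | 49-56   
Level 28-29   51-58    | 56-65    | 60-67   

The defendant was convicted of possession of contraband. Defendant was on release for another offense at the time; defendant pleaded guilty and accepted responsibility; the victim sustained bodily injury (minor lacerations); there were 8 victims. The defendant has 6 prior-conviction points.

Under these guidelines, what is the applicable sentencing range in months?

34-47 months

Base offense level for possession of contraband: 6.
S2 applies (level before this adjustment is 6 < 11, so +1): 6 + 1 = 7.
S3 applies: 7 − 2 = 5.
S4 applies: 5 + 1 = 6.
S5 applies: 6 + 2 = 8.
Final offense level: 8.
Criminal history: 6 prior points → Category 2 (4-9).
Level 8 falls in the 8-21 band.
Grid: Level 8-21 × Category 2 = 34-47 months.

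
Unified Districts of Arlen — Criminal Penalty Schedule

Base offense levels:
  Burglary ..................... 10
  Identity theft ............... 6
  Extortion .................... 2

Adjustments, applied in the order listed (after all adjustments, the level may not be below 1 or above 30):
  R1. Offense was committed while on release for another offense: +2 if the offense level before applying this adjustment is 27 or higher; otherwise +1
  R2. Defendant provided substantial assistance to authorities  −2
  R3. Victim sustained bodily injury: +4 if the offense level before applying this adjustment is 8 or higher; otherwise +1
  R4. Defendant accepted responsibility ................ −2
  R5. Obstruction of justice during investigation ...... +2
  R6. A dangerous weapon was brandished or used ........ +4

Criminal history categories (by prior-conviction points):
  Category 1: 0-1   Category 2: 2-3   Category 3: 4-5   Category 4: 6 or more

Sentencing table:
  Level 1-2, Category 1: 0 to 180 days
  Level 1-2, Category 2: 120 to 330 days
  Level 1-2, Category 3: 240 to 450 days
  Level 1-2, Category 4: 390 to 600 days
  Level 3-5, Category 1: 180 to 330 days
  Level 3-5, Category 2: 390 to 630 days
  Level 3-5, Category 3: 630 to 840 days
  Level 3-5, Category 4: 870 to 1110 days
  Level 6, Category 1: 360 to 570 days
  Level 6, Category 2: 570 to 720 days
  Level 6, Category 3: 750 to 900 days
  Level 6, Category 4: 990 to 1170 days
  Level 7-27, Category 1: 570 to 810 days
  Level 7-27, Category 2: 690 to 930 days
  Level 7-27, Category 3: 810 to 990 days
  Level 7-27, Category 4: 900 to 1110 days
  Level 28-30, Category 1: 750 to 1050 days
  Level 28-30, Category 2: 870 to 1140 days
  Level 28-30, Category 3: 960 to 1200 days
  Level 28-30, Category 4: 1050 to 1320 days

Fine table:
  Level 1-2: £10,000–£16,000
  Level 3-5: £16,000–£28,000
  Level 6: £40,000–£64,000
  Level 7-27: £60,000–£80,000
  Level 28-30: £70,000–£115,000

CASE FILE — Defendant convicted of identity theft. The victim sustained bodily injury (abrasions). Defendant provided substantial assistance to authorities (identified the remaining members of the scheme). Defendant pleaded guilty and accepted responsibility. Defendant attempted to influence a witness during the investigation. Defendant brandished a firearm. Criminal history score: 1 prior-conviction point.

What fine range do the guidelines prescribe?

£60,000–£80,000

Base offense level for identity theft: 6.
R2 applies: 6 − 2 = 4.
R3 applies (level before this adjustment is 4 < 8, so +1): 4 + 1 = 5.
R4 applies: 5 − 2 = 3.
R5 applies: 3 + 2 = 5.
R6 applies: 5 + 4 = 9.
Final offense level: 9.
Level 9 falls in the 7-27 band.
Fine table: Level 7-27 → £60,000–£80,000.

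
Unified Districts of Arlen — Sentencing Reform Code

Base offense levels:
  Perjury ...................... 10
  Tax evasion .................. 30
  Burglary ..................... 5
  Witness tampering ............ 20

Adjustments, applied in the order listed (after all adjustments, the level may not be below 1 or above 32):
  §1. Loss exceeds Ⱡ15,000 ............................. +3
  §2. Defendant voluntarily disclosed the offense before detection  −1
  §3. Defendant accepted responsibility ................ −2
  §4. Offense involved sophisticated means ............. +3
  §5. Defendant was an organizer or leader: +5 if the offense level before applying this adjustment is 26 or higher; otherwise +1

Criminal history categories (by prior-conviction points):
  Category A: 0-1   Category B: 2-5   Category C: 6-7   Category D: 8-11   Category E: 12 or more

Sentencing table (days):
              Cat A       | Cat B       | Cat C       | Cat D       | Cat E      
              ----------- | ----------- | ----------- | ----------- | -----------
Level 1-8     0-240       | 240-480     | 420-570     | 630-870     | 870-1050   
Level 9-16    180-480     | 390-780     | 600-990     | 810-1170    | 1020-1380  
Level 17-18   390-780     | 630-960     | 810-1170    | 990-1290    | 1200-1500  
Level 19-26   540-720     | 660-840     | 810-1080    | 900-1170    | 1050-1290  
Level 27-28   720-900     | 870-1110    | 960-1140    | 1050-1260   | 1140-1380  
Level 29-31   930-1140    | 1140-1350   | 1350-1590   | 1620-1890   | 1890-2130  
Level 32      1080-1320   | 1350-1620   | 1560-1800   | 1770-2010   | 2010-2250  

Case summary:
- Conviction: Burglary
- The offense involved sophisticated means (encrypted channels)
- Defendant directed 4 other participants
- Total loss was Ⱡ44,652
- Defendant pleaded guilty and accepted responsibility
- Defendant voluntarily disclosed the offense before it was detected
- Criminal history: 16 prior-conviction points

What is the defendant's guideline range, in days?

Base offense level for burglary: 5.
§1 applies: 5 + 3 = 8.
§2 applies: 8 − 1 = 7.
§3 applies: 7 − 2 = 5.
§4 applies: 5 + 3 = 8.
§5 applies (level before this adjustment is 8 < 26, so +1): 8 + 1 = 9.
Final offense level: 9.
Criminal history: 16 prior points → Category E (12+).
Level 9 falls in the 9-16 band.
Grid: Level 9-16 × Category E = 1020-1380 days.

1020-1380 days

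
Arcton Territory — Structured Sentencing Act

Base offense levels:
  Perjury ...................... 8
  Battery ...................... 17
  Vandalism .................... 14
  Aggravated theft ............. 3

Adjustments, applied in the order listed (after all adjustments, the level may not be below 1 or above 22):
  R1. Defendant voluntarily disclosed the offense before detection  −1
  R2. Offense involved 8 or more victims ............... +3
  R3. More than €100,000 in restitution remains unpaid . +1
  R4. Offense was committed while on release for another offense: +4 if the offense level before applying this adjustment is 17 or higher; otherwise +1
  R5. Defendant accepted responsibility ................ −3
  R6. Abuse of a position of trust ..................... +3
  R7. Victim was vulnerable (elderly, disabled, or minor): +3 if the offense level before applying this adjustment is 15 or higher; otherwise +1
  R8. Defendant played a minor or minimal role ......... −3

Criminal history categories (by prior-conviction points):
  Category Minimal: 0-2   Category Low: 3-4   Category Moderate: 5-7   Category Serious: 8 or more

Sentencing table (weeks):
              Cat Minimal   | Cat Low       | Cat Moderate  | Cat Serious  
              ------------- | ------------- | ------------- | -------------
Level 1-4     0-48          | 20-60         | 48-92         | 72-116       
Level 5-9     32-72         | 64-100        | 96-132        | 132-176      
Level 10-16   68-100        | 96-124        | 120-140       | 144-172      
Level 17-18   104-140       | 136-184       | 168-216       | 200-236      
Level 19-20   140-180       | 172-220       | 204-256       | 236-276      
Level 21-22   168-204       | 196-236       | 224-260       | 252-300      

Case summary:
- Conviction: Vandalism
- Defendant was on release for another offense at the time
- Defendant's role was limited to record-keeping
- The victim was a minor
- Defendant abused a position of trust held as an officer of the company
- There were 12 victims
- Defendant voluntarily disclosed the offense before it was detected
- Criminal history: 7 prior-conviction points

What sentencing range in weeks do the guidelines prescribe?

204-256 weeks

Base offense level for vandalism: 14.
R1 applies: 14 − 1 = 13.
R2 applies: 13 + 3 = 16.
R4 applies (level before this adjustment is 16 < 17, so +1): 16 + 1 = 17.
R6 applies: 17 + 3 = 20.
R7 applies (level before this adjustment is 20 ≥ 15, so +3): 20 + 3 = 23.
R8 applies: 23 − 3 = 20.
Final offense level: 20.
Criminal history: 7 prior points → Category Moderate (5-7).
Level 20 falls in the 19-20 band.
Grid: Level 19-20 × Category Moderate = 204-256 weeks.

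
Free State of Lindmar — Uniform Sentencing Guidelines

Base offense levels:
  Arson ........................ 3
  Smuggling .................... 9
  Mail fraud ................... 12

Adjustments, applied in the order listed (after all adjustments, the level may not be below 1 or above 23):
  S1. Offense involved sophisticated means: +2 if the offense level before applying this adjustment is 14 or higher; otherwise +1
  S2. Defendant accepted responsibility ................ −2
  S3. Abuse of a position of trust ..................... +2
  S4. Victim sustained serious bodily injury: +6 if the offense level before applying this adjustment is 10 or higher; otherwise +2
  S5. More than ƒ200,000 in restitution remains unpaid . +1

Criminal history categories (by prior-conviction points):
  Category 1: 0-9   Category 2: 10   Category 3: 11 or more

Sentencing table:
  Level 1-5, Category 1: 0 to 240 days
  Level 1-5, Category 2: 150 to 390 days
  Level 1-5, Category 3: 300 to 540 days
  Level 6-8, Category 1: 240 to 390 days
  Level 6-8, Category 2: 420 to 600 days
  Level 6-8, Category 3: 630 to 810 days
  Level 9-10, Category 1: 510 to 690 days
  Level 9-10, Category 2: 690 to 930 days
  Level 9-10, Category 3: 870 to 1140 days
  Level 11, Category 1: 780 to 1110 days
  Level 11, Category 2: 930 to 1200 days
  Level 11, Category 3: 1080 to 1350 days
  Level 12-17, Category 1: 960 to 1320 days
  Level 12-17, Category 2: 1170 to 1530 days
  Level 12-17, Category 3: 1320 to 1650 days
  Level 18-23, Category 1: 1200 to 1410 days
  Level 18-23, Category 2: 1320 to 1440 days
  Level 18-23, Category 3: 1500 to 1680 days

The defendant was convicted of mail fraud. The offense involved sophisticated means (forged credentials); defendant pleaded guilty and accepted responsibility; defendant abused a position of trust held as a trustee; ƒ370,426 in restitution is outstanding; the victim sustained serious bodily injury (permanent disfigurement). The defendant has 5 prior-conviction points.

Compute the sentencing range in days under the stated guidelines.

Base offense level for mail fraud: 12.
S1 applies (level before this adjustment is 12 < 14, so +1): 12 + 1 = 13.
S2 applies: 13 − 2 = 11.
S3 applies: 11 + 2 = 13.
S4 applies (level before this adjustment is 13 ≥ 10, so +6): 13 + 6 = 19.
S5 applies: 19 + 1 = 20.
Final offense level: 20.
Criminal history: 5 prior points → Category 1 (0-9).
Level 20 falls in the 18-23 band.
Grid: Level 18-23 × Category 1 = 1200-1410 days.

1200-1410 days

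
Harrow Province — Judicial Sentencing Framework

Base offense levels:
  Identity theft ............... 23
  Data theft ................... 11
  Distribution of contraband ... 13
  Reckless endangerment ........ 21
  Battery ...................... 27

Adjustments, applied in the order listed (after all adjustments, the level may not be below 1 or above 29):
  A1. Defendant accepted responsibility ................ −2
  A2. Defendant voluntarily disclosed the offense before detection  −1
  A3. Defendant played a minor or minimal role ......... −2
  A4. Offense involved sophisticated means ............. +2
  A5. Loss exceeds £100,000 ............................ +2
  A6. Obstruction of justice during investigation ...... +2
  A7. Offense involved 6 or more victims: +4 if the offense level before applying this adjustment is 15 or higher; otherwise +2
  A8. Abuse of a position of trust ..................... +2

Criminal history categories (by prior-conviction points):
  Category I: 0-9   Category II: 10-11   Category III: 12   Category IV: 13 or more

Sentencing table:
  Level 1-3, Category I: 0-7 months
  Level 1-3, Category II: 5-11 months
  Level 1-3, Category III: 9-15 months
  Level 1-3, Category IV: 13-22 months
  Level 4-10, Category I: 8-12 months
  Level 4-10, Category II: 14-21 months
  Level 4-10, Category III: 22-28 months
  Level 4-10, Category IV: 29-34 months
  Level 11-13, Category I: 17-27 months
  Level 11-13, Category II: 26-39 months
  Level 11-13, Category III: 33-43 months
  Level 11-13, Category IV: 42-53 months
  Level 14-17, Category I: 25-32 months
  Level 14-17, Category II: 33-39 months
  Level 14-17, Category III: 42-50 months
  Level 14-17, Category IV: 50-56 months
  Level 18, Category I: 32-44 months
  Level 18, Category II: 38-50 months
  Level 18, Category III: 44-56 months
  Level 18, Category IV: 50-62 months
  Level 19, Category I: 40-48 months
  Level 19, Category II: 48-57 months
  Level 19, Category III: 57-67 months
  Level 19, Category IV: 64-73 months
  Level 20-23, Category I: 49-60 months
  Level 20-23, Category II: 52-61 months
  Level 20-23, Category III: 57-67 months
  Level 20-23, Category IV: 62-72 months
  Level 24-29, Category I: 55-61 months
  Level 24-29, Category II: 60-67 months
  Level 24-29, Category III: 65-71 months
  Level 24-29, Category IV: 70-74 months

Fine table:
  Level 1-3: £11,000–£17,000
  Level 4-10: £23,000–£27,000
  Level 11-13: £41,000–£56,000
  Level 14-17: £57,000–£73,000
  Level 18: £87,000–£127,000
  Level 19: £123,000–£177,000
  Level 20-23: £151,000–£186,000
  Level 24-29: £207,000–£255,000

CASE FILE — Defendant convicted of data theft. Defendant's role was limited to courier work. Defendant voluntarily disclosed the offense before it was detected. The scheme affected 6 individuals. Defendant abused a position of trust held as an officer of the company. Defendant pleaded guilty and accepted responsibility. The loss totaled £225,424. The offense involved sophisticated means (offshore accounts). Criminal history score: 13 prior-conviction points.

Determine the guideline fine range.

Base offense level for data theft: 11.
A1 applies: 11 − 2 = 9.
A2 applies: 9 − 1 = 8.
A3 applies: 8 − 2 = 6.
A4 applies: 6 + 2 = 8.
A5 applies: 8 + 2 = 10.
A7 applies (level before this adjustment is 10 < 15, so +2): 10 + 2 = 12.
A8 applies: 12 + 2 = 14.
Final offense level: 14.
Level 14 falls in the 14-17 band.
Fine table: Level 14-17 → £57,000–£73,000.

£57,000–£73,000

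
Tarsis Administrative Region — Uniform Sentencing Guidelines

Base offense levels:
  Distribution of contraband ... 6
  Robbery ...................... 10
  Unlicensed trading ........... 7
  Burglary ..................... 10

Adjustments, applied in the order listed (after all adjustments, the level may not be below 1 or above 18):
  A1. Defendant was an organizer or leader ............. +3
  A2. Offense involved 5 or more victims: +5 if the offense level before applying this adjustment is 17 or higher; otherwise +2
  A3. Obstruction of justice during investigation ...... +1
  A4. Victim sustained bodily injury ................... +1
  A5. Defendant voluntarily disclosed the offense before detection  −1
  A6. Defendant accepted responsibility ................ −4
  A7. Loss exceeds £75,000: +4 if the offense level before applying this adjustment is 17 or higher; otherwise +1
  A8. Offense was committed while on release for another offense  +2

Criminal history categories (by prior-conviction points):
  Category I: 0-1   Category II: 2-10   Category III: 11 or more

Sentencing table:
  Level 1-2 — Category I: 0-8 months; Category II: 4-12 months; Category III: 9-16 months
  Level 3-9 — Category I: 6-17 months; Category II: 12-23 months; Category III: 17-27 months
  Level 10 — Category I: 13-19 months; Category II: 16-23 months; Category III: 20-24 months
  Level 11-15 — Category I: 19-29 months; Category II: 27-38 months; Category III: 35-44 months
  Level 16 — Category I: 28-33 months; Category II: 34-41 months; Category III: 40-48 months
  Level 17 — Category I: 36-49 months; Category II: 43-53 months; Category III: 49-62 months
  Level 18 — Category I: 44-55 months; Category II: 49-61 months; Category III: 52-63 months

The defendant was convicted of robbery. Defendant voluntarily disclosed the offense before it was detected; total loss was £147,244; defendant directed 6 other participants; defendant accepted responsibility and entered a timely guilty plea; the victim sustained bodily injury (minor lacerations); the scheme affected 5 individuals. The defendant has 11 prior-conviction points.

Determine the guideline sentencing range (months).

Base offense level for robbery: 10.
A1 applies: 10 + 3 = 13.
A2 applies (level before this adjustment is 13 < 17, so +2): 13 + 2 = 15.
A4 applies: 15 + 1 = 16.
A5 applies: 16 − 1 = 15.
A6 applies: 15 − 4 = 11.
A7 applies (level before this adjustment is 11 < 17, so +1): 11 + 1 = 12.
Final offense level: 12.
Criminal history: 11 prior points → Category III (11+).
Level 12 falls in the 11-15 band.
Grid: Level 11-15 × Category III = 35-44 months.

35-44 months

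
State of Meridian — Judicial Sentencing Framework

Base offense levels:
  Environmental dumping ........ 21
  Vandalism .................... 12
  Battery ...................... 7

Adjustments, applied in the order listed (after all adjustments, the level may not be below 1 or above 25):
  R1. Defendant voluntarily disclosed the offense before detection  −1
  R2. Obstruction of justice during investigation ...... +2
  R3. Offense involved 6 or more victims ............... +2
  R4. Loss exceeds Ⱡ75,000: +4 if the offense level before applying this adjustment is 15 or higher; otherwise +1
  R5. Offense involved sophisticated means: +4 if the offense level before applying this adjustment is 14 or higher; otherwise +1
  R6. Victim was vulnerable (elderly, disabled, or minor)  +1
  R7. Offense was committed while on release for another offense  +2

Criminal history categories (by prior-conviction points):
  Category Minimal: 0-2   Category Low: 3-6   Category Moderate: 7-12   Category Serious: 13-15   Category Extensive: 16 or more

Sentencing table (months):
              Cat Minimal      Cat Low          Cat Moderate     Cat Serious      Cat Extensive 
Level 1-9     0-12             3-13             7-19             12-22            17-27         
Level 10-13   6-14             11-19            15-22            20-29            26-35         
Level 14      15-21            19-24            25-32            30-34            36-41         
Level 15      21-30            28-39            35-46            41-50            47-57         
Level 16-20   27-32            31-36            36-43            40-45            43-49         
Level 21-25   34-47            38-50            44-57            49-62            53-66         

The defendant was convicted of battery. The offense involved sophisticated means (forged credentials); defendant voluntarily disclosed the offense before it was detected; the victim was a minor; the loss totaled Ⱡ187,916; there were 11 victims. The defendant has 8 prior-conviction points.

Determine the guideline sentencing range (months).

15-22 months

Base offense level for battery: 7.
R1 applies: 7 − 1 = 6.
R2 does not apply.
R3 applies: 6 + 2 = 8.
R4 applies (level before this adjustment is 8 < 15, so +1): 8 + 1 = 9.
R5 applies (level before this adjustment is 9 < 14, so +1): 9 + 1 = 10.
R6 applies: 10 + 1 = 11.
Final offense level: 11.
Criminal history: 8 prior points → Category Moderate (7-12).
Level 11 falls in the 10-13 band.
Grid: Level 10-13 × Category Moderate = 15-22 months.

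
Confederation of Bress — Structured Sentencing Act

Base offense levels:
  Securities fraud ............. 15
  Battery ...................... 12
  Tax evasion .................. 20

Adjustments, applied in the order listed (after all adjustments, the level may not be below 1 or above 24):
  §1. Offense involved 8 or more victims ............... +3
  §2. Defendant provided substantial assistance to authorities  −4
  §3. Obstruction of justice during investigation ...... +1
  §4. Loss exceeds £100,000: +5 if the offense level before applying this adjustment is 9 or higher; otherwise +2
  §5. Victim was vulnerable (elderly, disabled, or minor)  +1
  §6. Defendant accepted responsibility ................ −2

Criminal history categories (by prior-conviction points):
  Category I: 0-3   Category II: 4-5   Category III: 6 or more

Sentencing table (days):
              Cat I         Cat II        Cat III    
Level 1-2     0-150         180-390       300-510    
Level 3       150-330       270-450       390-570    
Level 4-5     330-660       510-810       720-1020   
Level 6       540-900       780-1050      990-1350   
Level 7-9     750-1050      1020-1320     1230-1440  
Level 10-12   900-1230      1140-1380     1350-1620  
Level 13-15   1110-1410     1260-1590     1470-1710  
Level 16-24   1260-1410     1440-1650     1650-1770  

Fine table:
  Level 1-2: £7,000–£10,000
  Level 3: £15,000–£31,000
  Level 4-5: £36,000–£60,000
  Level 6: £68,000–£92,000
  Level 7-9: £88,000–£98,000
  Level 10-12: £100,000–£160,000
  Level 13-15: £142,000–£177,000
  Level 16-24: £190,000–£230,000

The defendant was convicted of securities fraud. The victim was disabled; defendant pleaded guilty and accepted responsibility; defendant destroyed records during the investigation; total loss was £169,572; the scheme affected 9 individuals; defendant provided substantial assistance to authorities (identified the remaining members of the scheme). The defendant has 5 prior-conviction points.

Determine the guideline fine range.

Base offense level for securities fraud: 15.
§1 applies: 15 + 3 = 18.
§2 applies: 18 − 4 = 14.
§3 applies: 14 + 1 = 15.
§4 applies (level before this adjustment is 15 ≥ 9, so +5): 15 + 5 = 20.
§5 applies: 20 + 1 = 21.
§6 applies: 21 − 2 = 19.
Final offense level: 19.
Level 19 falls in the 16-24 band.
Fine table: Level 16-24 → £190,000–£230,000.

£190,000–£230,000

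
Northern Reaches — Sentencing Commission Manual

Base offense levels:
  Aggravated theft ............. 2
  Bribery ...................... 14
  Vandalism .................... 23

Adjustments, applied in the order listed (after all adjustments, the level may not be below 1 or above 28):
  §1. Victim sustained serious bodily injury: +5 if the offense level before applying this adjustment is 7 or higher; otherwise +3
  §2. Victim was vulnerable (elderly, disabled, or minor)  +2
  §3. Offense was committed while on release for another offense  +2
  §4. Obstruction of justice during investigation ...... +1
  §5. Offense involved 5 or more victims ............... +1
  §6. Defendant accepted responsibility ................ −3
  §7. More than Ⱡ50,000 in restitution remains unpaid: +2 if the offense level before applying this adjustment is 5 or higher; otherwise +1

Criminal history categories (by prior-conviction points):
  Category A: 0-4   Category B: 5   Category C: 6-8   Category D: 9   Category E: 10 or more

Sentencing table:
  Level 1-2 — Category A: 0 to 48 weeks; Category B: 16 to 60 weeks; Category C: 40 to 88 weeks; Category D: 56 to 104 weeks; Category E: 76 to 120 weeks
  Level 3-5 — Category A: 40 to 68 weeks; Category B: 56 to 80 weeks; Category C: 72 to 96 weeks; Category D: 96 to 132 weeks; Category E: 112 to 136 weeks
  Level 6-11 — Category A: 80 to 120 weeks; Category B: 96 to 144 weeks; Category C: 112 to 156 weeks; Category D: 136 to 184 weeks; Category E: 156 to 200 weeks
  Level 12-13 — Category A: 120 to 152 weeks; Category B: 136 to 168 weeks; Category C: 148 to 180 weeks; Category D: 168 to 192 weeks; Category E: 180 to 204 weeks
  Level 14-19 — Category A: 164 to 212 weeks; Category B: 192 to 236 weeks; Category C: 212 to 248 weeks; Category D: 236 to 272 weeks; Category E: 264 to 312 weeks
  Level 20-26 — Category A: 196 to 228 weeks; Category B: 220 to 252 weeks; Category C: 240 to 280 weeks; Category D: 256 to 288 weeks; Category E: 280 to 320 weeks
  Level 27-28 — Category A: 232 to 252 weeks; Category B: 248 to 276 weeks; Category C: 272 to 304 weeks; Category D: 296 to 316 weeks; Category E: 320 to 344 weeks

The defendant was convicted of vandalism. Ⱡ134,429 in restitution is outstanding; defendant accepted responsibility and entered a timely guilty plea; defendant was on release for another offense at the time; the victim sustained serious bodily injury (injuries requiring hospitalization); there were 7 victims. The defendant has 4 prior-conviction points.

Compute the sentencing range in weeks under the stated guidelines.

232-252 weeks

Base offense level for vandalism: 23.
§1 applies (level before this adjustment is 23 ≥ 7, so +5): 23 + 5 = 28.
§3 applies: 28 + 2 = 30.
§4 does not apply.
§5 applies: 30 + 1 = 31.
§6 applies: 31 − 3 = 28.
§7 applies (level before this adjustment is 28 ≥ 5, so +2): 28 + 2 = 30.
Level 30 exceeds the maximum of 28; capped at 28.
Final offense level: 28.
Criminal history: 4 prior points → Category A (0-4).
Level 28 falls in the 27-28 band.
Grid: Level 27-28 × Category A = 232-252 weeks.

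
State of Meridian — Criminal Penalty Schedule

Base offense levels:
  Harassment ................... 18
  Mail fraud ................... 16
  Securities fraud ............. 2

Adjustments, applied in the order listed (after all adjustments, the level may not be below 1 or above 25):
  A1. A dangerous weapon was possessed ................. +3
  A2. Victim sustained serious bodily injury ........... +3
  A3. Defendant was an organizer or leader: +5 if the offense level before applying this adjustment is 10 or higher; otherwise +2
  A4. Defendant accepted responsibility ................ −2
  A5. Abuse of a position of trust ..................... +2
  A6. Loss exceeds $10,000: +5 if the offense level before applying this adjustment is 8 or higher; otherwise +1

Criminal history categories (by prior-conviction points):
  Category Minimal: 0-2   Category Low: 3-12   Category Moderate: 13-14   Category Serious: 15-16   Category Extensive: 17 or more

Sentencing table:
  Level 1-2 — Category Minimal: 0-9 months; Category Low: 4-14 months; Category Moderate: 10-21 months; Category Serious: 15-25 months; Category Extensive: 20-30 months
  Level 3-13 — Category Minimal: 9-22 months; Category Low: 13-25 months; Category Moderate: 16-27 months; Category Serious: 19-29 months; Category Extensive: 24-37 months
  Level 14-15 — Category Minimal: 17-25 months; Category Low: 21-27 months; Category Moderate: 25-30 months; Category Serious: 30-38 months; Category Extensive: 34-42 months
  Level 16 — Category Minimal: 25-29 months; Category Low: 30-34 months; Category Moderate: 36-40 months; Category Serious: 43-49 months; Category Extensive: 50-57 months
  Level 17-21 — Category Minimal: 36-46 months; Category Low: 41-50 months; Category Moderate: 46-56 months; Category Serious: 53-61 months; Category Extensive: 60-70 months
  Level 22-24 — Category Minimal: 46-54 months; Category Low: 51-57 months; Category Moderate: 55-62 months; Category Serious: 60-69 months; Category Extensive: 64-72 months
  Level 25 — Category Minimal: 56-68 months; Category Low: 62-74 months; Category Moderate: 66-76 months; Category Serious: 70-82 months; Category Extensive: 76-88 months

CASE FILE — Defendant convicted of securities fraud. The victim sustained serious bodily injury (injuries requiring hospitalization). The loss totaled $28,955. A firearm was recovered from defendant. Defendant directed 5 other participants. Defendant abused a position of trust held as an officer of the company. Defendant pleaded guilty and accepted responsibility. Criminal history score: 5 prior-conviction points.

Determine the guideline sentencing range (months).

21-27 months

Base offense level for securities fraud: 2.
A1 applies: 2 + 3 = 5.
A2 applies: 5 + 3 = 8.
A3 applies (level before this adjustment is 8 < 10, so +2): 8 + 2 = 10.
A4 applies: 10 − 2 = 8.
A5 applies: 8 + 2 = 10.
A6 applies (level before this adjustment is 10 ≥ 8, so +5): 10 + 5 = 15.
Final offense level: 15.
Criminal history: 5 prior points → Category Low (3-12).
Level 15 falls in the 14-15 band.
Grid: Level 14-15 × Category Low = 21-27 months.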